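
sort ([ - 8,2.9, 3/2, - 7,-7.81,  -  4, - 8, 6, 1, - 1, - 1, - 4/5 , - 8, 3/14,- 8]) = [ - 8, - 8 , - 8, - 8 ,-7.81, - 7, - 4 , - 1 , - 1, - 4/5 , 3/14, 1, 3/2,  2.9,6 ]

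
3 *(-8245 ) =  - 24735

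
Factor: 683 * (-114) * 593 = -46172166 =- 2^1*3^1 * 19^1*593^1*683^1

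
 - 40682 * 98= - 3986836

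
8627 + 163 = 8790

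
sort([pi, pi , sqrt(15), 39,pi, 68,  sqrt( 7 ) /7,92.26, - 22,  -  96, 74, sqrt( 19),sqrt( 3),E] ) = [ - 96 , - 22 , sqrt(7 )/7,sqrt( 3), E, pi,pi, pi,  sqrt( 15) , sqrt( 19 ),39, 68,74, 92.26]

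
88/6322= 44/3161 = 0.01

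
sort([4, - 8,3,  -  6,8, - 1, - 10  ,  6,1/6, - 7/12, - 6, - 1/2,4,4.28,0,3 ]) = [ -10, - 8, - 6, - 6, - 1, - 7/12, - 1/2,0,1/6,3, 3,4, 4 , 4.28, 6,8] 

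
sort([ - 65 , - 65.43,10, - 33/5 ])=[ - 65.43  , - 65, - 33/5,  10]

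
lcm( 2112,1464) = 128832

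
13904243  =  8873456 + 5030787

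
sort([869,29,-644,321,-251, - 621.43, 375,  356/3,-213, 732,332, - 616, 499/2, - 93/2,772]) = [-644, - 621.43, - 616, - 251,-213, - 93/2, 29, 356/3,499/2,  321, 332,375, 732, 772, 869 ] 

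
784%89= 72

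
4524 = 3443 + 1081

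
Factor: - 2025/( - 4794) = 2^ ( - 1)*3^3*5^2*17^ (-1 )  *  47^(-1 ) = 675/1598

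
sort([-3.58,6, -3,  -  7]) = [-7 , - 3.58,-3, 6]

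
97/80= 1  +  17/80 = 1.21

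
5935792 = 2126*2792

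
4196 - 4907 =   -  711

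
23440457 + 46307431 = 69747888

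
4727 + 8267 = 12994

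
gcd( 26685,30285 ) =45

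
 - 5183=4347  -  9530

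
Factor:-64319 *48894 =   -  2^1*3^1 * 29^1*281^1*64319^1 = -3144813186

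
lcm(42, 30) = 210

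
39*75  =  2925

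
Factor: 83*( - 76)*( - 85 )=2^2*5^1*17^1*19^1*83^1 = 536180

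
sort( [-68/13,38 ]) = [ - 68/13,  38]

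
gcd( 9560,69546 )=2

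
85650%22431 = 18357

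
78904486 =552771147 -473866661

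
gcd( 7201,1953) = 1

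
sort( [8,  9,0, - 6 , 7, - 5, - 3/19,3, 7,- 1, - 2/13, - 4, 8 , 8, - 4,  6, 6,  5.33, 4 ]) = [ - 6, - 5, - 4, - 4,- 1,- 3/19  , - 2/13, 0,  3 , 4,5.33,6, 6,  7,7,8, 8, 8 , 9] 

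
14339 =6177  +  8162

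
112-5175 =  -5063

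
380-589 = - 209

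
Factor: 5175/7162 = 2^(-1)*3^2*5^2 * 23^1*3581^ ( - 1 )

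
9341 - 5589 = 3752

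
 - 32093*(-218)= 6996274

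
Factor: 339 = 3^1*113^1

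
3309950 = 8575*386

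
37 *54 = 1998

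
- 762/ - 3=254+0/1= 254.00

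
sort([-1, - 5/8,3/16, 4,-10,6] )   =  [- 10,- 1,  -  5/8,3/16, 4 , 6 ] 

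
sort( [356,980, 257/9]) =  [ 257/9, 356, 980 ] 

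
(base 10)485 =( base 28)h9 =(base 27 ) HQ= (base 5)3420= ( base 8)745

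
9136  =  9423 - 287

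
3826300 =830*4610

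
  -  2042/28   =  -73 + 1/14 = - 72.93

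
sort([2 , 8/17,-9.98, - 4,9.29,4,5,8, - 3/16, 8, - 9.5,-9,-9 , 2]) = [ - 9.98, - 9.5, - 9, - 9 , -4, - 3/16,8/17,2, 2, 4,5,  8, 8 , 9.29]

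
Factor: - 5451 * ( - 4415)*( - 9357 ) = -225187105905 =-3^2 * 5^1 * 23^1*79^1*883^1*3119^1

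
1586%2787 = 1586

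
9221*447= 4121787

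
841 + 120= 961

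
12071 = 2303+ 9768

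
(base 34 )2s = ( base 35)2q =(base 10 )96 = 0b1100000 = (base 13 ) 75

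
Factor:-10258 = - 2^1*23^1*223^1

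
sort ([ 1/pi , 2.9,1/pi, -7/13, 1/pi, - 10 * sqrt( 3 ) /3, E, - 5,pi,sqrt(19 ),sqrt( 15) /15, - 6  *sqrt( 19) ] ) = [-6*sqrt( 19 ), - 10*sqrt( 3 )/3, -5,-7/13,sqrt(15 ) /15, 1/pi,1/pi,1/pi, E,2.9,pi, sqrt( 19) ] 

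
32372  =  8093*4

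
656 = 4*164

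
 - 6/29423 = -1 + 29417/29423= - 0.00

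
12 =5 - - 7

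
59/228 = 59/228 = 0.26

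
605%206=193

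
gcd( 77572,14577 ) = 43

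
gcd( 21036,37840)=4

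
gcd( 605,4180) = 55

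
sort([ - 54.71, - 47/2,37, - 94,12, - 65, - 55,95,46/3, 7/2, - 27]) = [ - 94, - 65, - 55, - 54.71, - 27, - 47/2, 7/2,12,46/3,37,95]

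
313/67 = 4 + 45/67 = 4.67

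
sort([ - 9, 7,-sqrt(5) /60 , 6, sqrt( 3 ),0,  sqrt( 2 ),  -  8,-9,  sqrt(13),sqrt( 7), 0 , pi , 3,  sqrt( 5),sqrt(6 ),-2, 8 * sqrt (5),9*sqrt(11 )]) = [-9, - 9, - 8 , - 2, - sqrt ( 5) /60,0, 0, sqrt(2) , sqrt (3),  sqrt( 5), sqrt(6),  sqrt(7),3, pi,sqrt(13),6,  7,8*sqrt( 5), 9*sqrt(11 )] 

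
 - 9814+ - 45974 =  - 55788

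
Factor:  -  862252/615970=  - 2^1 * 5^(  -  1 )* 31^(-1)*1987^( - 1 )*215563^1=-  431126/307985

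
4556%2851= 1705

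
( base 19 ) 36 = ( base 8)77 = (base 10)63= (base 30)23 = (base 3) 2100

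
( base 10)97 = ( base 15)67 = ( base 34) 2T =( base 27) 3G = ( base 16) 61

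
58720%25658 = 7404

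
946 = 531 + 415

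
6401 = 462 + 5939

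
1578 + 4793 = 6371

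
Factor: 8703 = 3^2*967^1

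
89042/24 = 44521/12= 3710.08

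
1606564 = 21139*76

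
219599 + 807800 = 1027399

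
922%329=264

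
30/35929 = 30/35929 = 0.00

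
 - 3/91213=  - 3/91213= - 0.00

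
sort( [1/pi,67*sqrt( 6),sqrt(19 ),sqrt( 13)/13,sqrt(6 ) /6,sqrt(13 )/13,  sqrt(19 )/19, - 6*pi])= [- 6*pi,sqrt( 19) /19, sqrt( 13)/13,sqrt(13)/13, 1/pi , sqrt ( 6)/6, sqrt( 19 ) , 67 * sqrt(6) ] 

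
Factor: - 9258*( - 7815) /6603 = 2^1*3^1*5^1*31^( - 1)*71^( - 1 )*521^1*1543^1=24117090/2201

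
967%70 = 57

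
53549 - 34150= 19399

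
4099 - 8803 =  - 4704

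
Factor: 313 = 313^1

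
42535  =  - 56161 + 98696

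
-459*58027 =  - 26634393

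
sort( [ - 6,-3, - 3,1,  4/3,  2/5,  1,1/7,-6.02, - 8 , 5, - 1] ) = [ - 8, - 6.02 , - 6, - 3,-3, - 1,1/7,2/5, 1,  1,4/3, 5]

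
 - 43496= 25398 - 68894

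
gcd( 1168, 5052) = 4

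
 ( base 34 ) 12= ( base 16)24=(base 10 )36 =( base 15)26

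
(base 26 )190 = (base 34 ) qq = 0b1110001110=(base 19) 29h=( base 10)910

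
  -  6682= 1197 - 7879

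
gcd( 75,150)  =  75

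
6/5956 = 3/2978 = 0.00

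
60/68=15/17=0.88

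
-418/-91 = 418/91 = 4.59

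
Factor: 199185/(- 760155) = - 49/187= - 7^2*11^( - 1)*17^( - 1) 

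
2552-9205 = -6653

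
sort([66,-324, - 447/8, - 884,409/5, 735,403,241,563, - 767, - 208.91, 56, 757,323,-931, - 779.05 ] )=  [ - 931, - 884, - 779.05, - 767,-324, - 208.91, - 447/8,56, 66, 409/5, 241, 323,403, 563 , 735,757]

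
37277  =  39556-2279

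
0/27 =0 = 0.00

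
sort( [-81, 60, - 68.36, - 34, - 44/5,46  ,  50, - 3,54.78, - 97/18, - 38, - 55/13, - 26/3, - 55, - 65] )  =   [ -81, - 68.36, - 65, - 55, - 38, - 34, - 44/5, - 26/3,-97/18, - 55/13, - 3, 46, 50, 54.78, 60]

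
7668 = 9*852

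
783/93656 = 783/93656  =  0.01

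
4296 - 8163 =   -  3867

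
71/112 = 71/112= 0.63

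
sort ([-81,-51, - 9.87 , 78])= [-81,-51 ,-9.87,  78]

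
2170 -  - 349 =2519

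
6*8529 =51174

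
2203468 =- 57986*(-38 )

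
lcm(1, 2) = 2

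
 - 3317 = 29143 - 32460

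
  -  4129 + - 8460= - 12589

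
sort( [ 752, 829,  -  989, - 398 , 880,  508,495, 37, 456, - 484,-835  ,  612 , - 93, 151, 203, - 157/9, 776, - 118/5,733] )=[-989,  -  835, - 484, - 398,  -  93,  -  118/5, - 157/9, 37 , 151, 203,456, 495, 508,612,733, 752, 776,829, 880 ]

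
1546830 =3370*459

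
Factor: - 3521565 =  - 3^2*5^1 * 139^1*563^1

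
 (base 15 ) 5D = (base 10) 88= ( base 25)3d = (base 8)130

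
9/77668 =9/77668 = 0.00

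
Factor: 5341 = 7^2* 109^1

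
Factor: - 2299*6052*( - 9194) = 127921160312 = 2^3*11^2 * 17^1*19^1*89^1*4597^1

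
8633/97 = 89 =89.00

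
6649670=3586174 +3063496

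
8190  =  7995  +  195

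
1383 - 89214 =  - 87831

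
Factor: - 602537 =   -  13^1*46349^1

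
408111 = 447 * 913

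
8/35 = 8/35 = 0.23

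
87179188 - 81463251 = 5715937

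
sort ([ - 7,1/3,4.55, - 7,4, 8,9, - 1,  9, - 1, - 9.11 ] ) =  [ - 9.11, - 7, - 7, - 1, - 1, 1/3,4 , 4.55, 8,9,9 ]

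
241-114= 127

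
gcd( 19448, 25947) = 1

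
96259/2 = 48129 + 1/2 = 48129.50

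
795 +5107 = 5902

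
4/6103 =4/6103 = 0.00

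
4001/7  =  571 + 4/7 = 571.57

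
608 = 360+248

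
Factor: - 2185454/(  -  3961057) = 2^1 * 103^3 * 3961057^(-1 ) 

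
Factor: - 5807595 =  - 3^1*5^1 * 387173^1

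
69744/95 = 69744/95=734.15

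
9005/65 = 138 + 7/13= 138.54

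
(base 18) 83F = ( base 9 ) 3576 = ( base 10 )2661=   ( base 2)101001100101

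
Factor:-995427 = -3^2 * 110603^1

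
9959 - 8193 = 1766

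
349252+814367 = 1163619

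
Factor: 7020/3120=2^( - 2 )*3^2 = 9/4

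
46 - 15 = 31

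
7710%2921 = 1868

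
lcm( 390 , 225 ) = 5850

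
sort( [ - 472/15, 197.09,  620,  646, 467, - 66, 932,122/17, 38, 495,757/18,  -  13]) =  [ - 66, - 472/15,- 13, 122/17, 38, 757/18, 197.09, 467,  495, 620, 646 , 932 ] 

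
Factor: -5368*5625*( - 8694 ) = 262515330000= 2^4*3^5*5^4 * 7^1*11^1*23^1*61^1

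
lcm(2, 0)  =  0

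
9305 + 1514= 10819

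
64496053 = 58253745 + 6242308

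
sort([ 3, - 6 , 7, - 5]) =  [ - 6 , - 5, 3 , 7]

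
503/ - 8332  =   - 1  +  7829/8332 = - 0.06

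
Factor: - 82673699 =-271^1*305069^1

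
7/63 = 1/9 = 0.11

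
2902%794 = 520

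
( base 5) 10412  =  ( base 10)732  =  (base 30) OC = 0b1011011100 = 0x2DC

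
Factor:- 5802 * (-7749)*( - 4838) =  - 217515018924= -2^2 * 3^4*7^1*41^2 * 59^1* 967^1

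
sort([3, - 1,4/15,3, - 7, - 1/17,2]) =[ - 7, - 1,-1/17,4/15, 2,3, 3]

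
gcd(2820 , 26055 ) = 15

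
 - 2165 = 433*( - 5 )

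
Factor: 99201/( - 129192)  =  -2^( - 3 ) * 7^(  -  1 )*43^1 = -  43/56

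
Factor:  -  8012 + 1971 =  - 6041 = - 7^1*863^1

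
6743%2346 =2051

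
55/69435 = 11/13887 = 0.00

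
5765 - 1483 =4282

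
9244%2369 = 2137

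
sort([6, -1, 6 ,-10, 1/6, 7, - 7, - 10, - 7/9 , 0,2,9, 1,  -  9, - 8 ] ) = [ - 10,-10, - 9, - 8,-7,-1, - 7/9 , 0, 1/6, 1,2, 6, 6 , 7 , 9 ]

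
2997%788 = 633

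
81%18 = 9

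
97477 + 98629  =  196106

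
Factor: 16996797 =3^4 *209837^1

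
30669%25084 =5585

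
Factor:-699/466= - 2^( -1)*3^1 = -3/2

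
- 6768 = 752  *( - 9) 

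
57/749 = 57/749 = 0.08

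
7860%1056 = 468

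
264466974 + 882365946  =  1146832920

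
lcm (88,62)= 2728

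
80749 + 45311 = 126060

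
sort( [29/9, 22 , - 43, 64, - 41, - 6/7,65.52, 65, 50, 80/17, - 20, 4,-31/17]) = [-43,-41,- 20, - 31/17,-6/7 , 29/9, 4,80/17, 22, 50, 64, 65, 65.52]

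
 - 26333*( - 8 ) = 210664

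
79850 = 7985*10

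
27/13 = 2 + 1/13 = 2.08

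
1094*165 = 180510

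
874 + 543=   1417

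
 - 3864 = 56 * (  -  69 ) 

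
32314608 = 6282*5144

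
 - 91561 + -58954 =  - 150515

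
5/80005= 1/16001 = 0.00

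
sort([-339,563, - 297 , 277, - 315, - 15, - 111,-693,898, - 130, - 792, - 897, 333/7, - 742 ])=[ - 897, - 792, - 742, - 693, - 339, - 315, - 297, - 130, - 111, - 15, 333/7,277, 563,898 ]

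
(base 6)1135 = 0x113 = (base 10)275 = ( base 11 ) 230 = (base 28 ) 9N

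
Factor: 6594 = 2^1*3^1  *  7^1*157^1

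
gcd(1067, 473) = 11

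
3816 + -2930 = 886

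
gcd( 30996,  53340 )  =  84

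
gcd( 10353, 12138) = 357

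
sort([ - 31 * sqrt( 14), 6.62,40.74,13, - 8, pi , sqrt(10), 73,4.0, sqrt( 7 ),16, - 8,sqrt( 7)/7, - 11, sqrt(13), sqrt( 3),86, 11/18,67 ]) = [ - 31*sqrt(14), - 11, -8, - 8, sqrt(7 ) /7, 11/18 , sqrt(3), sqrt( 7) , pi, sqrt(10), sqrt(13),4.0,6.62 , 13,16, 40.74,67, 73, 86]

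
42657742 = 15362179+27295563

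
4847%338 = 115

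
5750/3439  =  1+2311/3439= 1.67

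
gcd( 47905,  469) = 67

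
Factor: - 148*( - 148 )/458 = 10952/229 = 2^3*37^2*229^( - 1 )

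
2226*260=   578760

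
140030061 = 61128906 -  - 78901155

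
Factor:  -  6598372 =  - 2^2*11^2*13633^1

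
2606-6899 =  - 4293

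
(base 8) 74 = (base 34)1q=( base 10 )60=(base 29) 22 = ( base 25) 2a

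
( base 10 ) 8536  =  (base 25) DGB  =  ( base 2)10000101011000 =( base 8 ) 20530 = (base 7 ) 33613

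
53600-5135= 48465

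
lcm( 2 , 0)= 0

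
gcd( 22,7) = 1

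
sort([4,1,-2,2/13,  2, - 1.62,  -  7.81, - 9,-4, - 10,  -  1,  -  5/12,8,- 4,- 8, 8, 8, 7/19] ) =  [ - 10, - 9, - 8,-7.81, - 4, - 4, - 2, - 1.62, - 1, - 5/12 , 2/13,7/19,1, 2, 4,8, 8, 8]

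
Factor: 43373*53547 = 2322494031=3^1*11^1*13^1*1373^1*3943^1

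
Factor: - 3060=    - 2^2*3^2 * 5^1 * 17^1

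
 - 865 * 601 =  - 519865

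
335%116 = 103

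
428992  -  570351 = -141359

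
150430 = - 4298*( - 35 ) 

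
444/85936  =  111/21484 = 0.01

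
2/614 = 1/307  =  0.00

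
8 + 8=16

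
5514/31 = 5514/31 = 177.87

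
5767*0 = 0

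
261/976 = 261/976 = 0.27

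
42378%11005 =9363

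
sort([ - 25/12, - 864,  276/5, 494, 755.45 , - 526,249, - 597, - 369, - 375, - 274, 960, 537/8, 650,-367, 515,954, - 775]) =[ - 864, - 775, - 597, -526, - 375, - 369, - 367, - 274, - 25/12, 276/5 , 537/8, 249 , 494, 515, 650, 755.45,  954, 960]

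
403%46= 35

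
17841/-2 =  - 8921+1/2 = - 8920.50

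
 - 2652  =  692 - 3344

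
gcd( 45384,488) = 488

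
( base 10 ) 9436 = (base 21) 1087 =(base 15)2be1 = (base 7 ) 36340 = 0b10010011011100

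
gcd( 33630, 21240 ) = 1770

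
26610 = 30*887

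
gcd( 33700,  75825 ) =8425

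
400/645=80/129 = 0.62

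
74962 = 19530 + 55432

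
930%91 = 20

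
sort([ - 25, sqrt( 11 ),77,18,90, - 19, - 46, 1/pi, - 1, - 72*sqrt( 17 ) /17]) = [ - 46, - 25,  -  19, - 72*sqrt( 17 ) /17, - 1, 1/pi,sqrt( 11 ),18, 77, 90]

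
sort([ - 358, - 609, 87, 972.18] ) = [ - 609, - 358,87 , 972.18]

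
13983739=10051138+3932601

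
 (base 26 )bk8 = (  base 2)1111100011100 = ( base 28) A4C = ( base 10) 7964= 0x1f1c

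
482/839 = 482/839 = 0.57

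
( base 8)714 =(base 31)EQ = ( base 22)kk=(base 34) DI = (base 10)460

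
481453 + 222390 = 703843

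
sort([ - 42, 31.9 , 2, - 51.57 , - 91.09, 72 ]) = [ - 91.09, - 51.57,-42 , 2,31.9,72] 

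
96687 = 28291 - -68396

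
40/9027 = 40/9027 =0.00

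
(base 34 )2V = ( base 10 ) 99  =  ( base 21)4F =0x63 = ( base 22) 4b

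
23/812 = 23/812 = 0.03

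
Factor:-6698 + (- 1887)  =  - 5^1 * 17^1*101^1 = -8585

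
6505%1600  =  105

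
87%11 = 10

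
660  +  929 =1589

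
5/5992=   5/5992  =  0.00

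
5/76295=1/15259  =  0.00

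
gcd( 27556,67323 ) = 1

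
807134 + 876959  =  1684093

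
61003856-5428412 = 55575444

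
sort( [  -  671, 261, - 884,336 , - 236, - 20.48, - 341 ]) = [ - 884,-671, - 341 ,-236 , - 20.48,261, 336]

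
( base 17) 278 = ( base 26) 113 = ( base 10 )705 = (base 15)320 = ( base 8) 1301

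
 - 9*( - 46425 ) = 417825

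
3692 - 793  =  2899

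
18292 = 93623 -75331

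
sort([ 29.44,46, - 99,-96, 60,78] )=[ - 99,- 96, 29.44,46,60,78] 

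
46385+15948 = 62333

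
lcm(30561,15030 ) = 916830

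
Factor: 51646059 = 3^3*241^1 * 7937^1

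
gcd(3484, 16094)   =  26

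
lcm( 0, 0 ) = 0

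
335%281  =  54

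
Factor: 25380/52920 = 2^( - 1 )*7^( - 2 ) * 47^1 = 47/98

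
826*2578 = 2129428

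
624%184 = 72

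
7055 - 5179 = 1876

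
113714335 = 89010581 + 24703754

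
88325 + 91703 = 180028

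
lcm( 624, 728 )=4368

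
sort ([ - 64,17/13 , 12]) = [-64,17/13, 12 ] 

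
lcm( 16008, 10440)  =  240120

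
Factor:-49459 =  - 49459^1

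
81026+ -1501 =79525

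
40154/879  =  40154/879 = 45.68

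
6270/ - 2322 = -3 + 116/387 = - 2.70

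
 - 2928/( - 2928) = 1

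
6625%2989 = 647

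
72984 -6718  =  66266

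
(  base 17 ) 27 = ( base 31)1a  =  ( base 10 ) 41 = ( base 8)51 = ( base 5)131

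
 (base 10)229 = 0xE5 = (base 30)7J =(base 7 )445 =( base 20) b9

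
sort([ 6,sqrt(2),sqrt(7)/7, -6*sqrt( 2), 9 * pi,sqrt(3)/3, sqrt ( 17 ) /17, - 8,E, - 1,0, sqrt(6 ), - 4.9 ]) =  [ - 6*sqrt(2), - 8 , - 4.9, - 1,  0 , sqrt(17 )/17 , sqrt(7) /7,sqrt( 3)/3,  sqrt(2),sqrt( 6),E,6, 9 * pi ]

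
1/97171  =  1/97171 = 0.00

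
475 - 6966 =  - 6491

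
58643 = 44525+14118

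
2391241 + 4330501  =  6721742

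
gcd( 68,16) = 4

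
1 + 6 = 7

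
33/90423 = 11/30141 = 0.00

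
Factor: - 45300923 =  - 45300923^1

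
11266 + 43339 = 54605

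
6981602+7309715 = 14291317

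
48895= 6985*7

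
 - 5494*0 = 0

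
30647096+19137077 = 49784173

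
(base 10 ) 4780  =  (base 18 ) EDA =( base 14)1a56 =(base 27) 6f1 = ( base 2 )1001010101100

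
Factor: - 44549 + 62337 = 17788 = 2^2*4447^1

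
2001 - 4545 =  - 2544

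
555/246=185/82  =  2.26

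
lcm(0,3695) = 0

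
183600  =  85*2160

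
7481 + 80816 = 88297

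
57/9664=57/9664 = 0.01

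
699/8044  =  699/8044 = 0.09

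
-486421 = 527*( - 923)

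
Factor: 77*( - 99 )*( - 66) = 2^1* 3^3*7^1*11^3 = 503118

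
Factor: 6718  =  2^1*3359^1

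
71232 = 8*8904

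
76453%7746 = 6739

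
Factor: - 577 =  - 577^1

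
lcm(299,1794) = 1794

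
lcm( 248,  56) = 1736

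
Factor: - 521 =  - 521^1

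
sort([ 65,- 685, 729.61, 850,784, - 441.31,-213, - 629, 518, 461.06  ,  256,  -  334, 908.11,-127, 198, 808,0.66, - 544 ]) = [ - 685, - 629, - 544, - 441.31, - 334 , - 213, -127, 0.66, 65, 198, 256,461.06 , 518,729.61, 784,808,850, 908.11 ]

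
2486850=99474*25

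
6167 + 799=6966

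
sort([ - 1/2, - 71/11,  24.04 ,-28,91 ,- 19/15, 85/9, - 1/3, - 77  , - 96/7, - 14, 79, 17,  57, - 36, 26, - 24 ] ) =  [ - 77, - 36,-28, - 24, - 14, - 96/7, - 71/11 , - 19/15, - 1/2, - 1/3,  85/9, 17,  24.04,26, 57,79,91 ] 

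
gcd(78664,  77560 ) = 8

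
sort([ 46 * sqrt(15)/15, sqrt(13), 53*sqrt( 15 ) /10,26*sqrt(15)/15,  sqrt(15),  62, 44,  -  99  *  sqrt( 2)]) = [-99*sqrt( 2 ),sqrt( 13),  sqrt(15),26*sqrt( 15 )/15, 46*sqrt(15)/15,53*sqrt(15 )/10,  44, 62]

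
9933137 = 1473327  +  8459810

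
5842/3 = 1947 + 1/3 = 1947.33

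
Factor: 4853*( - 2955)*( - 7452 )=2^2 *3^5*5^1*23^2*197^1  *211^1 = 106866262980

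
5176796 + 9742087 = 14918883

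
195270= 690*283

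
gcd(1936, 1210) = 242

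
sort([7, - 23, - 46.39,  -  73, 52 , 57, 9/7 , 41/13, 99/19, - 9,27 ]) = [ - 73, - 46.39, - 23,  -  9, 9/7,41/13 , 99/19, 7, 27, 52  ,  57]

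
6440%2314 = 1812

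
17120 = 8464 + 8656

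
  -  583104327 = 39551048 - 622655375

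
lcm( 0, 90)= 0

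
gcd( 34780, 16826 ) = 94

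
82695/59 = 1401 + 36/59 = 1401.61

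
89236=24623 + 64613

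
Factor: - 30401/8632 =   -  2^(-3)*7^1*13^ ( - 1 )*43^1*83^( - 1)*101^1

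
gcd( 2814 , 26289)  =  3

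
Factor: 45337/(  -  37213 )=-11^( - 1) * 17^( - 1) * 199^( - 1) * 45337^1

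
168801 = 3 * 56267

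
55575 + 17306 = 72881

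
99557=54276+45281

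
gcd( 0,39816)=39816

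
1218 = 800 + 418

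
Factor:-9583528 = -2^3*1197941^1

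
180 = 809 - 629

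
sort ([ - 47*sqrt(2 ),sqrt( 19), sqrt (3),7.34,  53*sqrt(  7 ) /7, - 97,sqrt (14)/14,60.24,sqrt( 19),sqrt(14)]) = [ - 97, - 47 * sqrt( 2),  sqrt (14) /14,sqrt( 3 ),sqrt (14), sqrt( 19 ), sqrt(19 ),7.34, 53*sqrt( 7 ) /7,60.24]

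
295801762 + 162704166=458505928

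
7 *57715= 404005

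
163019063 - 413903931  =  -250884868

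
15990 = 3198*5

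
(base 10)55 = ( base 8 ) 67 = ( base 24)27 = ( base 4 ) 313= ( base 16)37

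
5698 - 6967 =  - 1269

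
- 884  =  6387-7271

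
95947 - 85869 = 10078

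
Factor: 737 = 11^1 *67^1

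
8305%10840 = 8305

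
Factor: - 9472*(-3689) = 34942208 = 2^8*7^1*17^1 * 31^1*37^1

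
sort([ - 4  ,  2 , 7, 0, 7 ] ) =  [-4,  0,2 , 7, 7]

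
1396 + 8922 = 10318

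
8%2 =0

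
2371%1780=591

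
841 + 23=864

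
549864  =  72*7637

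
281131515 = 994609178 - 713477663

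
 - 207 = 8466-8673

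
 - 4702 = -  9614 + 4912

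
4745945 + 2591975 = 7337920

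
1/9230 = 1/9230 = 0.00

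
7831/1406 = 5  +  801/1406 = 5.57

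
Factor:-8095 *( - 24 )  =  2^3*3^1*5^1*1619^1 = 194280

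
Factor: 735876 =2^2 *3^2*20441^1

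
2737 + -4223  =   - 1486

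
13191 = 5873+7318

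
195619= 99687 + 95932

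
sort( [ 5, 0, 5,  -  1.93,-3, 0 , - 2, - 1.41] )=[ - 3, - 2,  -  1.93,  -  1.41,0,  0, 5 , 5]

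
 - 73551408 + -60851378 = -134402786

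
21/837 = 7/279 = 0.03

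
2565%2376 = 189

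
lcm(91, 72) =6552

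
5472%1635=567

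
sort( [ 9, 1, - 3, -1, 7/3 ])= [-3, - 1,1,  7/3, 9 ] 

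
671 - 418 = 253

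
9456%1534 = 252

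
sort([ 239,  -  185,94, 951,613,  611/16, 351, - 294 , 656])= [ - 294, - 185,611/16 , 94 , 239,351, 613 , 656 , 951]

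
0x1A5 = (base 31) DI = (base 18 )157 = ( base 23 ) i7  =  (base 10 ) 421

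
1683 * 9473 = 15943059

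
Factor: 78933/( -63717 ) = - 83/67 = - 67^( - 1)*83^1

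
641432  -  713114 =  - 71682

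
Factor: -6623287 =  - 11^1*23^1*47^1*557^1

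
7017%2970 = 1077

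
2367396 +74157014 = 76524410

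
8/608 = 1/76 = 0.01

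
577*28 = 16156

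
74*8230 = 609020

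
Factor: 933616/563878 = 2^3*7^( - 1)*23^1*43^1*59^1*40277^(- 1) =466808/281939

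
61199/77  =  794 + 61/77  =  794.79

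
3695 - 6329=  - 2634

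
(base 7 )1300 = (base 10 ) 490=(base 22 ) 106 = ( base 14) 270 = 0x1EA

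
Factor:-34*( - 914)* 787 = 24456812 = 2^2 * 17^1*457^1*787^1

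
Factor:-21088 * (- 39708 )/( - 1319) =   -  2^7*3^2*659^1*1103^1*1319^ (  -  1 ) = - 837362304/1319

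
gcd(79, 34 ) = 1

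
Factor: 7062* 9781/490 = 3^1*5^( - 1)*7^(  -  2)*11^1*107^1* 9781^1 = 34536711/245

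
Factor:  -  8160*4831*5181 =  - 2^5*3^2*5^1 * 11^1*17^1*157^1*4831^1 = - 204239993760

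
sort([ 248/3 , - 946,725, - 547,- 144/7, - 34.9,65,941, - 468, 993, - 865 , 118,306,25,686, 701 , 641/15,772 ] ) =[  -  946, - 865, - 547, - 468,  -  34.9, - 144/7,25,641/15,65,248/3, 118,306,686,701 , 725, 772,941,993 ]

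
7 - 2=5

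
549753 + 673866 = 1223619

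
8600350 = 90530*95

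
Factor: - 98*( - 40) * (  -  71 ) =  - 2^4 *5^1*7^2*71^1= - 278320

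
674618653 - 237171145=437447508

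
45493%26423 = 19070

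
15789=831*19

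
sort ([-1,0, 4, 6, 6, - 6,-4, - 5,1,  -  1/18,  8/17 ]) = [ - 6, - 5, - 4, -1, - 1/18,0 , 8/17,1,4,6 , 6 ]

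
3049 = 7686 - 4637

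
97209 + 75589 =172798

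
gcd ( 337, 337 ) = 337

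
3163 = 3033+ 130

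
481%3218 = 481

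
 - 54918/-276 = 9153/46 = 198.98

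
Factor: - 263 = - 263^1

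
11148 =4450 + 6698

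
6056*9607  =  58179992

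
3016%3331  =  3016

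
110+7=117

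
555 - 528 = 27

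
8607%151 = 0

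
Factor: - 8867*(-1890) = 16758630 = 2^1*3^3*5^1 * 7^1 * 8867^1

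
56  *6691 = 374696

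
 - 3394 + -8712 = - 12106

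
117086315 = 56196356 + 60889959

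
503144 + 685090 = 1188234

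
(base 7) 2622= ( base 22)216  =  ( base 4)33210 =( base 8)1744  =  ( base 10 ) 996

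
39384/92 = 428 + 2/23 =428.09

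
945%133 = 14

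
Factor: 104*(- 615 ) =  - 63960 =-  2^3* 3^1*5^1*13^1*41^1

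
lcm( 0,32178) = 0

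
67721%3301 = 1701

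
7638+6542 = 14180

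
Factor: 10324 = 2^2*29^1*89^1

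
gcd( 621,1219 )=23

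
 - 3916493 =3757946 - 7674439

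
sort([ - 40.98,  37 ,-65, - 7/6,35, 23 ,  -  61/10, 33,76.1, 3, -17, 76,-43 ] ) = [ - 65,  -  43, - 40.98,-17, - 61/10, - 7/6, 3, 23, 33 , 35, 37 , 76,76.1 ]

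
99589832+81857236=181447068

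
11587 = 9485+2102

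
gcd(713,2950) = 1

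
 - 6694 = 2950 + - 9644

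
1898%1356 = 542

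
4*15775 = 63100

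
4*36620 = 146480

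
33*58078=1916574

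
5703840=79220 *72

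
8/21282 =4/10641  =  0.00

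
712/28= 25 + 3/7= 25.43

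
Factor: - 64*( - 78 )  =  2^7*3^1* 13^1 =4992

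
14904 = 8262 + 6642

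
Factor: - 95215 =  - 5^1*137^1*139^1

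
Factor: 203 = 7^1*29^1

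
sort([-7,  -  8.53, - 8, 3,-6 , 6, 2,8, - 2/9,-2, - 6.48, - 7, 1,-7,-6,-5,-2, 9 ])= [-8.53,-8,-7  , - 7 , - 7,-6.48, - 6, - 6, - 5, - 2,-2,-2/9, 1, 2,3,6,8,9 ]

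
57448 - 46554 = 10894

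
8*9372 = 74976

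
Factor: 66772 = 2^2*16693^1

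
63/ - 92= - 1 + 29/92 = - 0.68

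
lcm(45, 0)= 0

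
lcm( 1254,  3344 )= 10032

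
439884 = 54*8146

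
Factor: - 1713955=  - 5^1*342791^1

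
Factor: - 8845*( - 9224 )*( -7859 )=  - 641186574520 =- 2^3*5^1  *29^2 * 61^1*271^1*1153^1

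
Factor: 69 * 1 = 69=3^1*23^1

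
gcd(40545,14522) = 53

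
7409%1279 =1014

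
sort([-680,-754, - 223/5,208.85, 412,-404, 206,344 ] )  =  [-754  , - 680,-404, - 223/5,206,208.85, 344,412 ] 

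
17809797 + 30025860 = 47835657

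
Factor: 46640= 2^4*5^1*11^1*53^1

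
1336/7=1336/7  =  190.86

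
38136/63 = 605 + 1/3  =  605.33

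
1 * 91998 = 91998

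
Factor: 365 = 5^1*73^1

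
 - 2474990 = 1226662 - 3701652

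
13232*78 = 1032096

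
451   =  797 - 346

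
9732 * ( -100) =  - 973200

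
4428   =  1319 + 3109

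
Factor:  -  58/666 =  - 3^ ( - 2)*29^1*37^( - 1) = -29/333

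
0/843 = 0= 0.00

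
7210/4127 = 1 + 3083/4127 = 1.75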